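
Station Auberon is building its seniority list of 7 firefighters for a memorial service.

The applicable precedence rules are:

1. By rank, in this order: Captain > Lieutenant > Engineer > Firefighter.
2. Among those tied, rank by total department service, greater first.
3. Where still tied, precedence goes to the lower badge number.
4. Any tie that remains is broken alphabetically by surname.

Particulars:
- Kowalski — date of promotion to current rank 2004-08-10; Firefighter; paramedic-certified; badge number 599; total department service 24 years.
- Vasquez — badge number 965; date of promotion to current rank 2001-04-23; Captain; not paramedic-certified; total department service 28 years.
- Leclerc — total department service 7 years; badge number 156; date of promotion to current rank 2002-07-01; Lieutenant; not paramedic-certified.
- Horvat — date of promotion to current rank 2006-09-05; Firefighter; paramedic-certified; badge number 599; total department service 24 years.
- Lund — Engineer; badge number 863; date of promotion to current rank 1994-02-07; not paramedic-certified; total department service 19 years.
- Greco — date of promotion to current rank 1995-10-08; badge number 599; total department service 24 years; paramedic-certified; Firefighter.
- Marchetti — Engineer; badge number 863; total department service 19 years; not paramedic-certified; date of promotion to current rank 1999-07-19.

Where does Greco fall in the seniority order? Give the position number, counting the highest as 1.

5

By rank: Vasquez (Captain); then Leclerc (Lieutenant); then Lund and Marchetti (Engineer); then Greco, Horvat and Kowalski (Firefighter).
Lund and Marchetti both have total department service 19 years, so the next rule applies.
Lund and Marchetti both have badge number 863, so the next rule applies.
Among Lund and Marchetti, alphabetically by surname: Lund before Marchetti.
Greco, Horvat and Kowalski all have total department service 24 years, so the next rule applies.
Greco, Horvat and Kowalski all have badge number 599, so the next rule applies.
Among Greco, Horvat and Kowalski, alphabetically by surname: Greco before Horvat before Kowalski.
Order: Vasquez, Leclerc, Lund, Marchetti, Greco, Horvat, Kowalski. So position 5.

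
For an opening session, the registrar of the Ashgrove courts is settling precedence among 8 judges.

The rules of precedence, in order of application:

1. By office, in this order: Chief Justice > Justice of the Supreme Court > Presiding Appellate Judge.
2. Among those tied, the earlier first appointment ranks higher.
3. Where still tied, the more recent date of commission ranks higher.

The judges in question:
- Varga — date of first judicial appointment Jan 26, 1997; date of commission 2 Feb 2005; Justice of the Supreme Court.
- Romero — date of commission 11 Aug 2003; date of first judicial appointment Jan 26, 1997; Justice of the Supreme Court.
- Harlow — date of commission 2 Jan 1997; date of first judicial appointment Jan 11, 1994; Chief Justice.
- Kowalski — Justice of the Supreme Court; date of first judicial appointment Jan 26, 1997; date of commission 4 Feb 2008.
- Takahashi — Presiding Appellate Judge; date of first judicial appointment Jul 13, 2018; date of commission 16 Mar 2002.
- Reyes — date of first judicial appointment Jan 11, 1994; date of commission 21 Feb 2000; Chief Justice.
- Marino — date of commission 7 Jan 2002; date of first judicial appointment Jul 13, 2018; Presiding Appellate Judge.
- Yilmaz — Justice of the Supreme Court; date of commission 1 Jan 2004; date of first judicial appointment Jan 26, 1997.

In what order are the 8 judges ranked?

Reyes, Harlow, Kowalski, Varga, Yilmaz, Romero, Takahashi, Marino

By office: Reyes and Harlow (Chief Justice); then Kowalski, Varga, Yilmaz and Romero (Justice of the Supreme Court); then Takahashi and Marino (Presiding Appellate Judge).
Reyes and Harlow both have date of first judicial appointment Jan 11, 1994, so the next rule applies.
Among Reyes and Harlow, by date of commission (later first): Reyes (21 Feb 2000) before Harlow (2 Jan 1997).
Kowalski, Varga, Yilmaz and Romero all have date of first judicial appointment Jan 26, 1997, so the next rule applies.
Among Kowalski, Varga, Yilmaz and Romero, by date of commission (later first): Kowalski (4 Feb 2008) before Varga (2 Feb 2005) before Yilmaz (1 Jan 2004) before Romero (11 Aug 2003).
Takahashi and Marino both have date of first judicial appointment Jul 13, 2018, so the next rule applies.
Among Takahashi and Marino, by date of commission (later first): Takahashi (16 Mar 2002) before Marino (7 Jan 2002).
Full order: Reyes, Harlow, Kowalski, Varga, Yilmaz, Romero, Takahashi, Marino.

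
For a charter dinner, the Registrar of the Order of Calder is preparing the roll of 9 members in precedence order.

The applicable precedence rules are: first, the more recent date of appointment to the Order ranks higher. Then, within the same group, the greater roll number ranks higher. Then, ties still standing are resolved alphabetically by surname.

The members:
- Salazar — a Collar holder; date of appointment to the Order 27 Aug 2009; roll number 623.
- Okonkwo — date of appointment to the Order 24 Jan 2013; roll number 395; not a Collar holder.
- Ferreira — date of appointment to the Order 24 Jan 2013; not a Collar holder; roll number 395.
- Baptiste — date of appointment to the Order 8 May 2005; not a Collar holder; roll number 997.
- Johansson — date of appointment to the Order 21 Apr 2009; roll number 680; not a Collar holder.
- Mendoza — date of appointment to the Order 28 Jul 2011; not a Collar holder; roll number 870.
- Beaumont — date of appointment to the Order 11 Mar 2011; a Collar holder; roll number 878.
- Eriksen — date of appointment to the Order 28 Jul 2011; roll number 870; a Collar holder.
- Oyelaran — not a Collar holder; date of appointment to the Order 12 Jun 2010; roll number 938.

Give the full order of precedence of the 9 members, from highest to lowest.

Ferreira, Okonkwo, Eriksen, Mendoza, Beaumont, Oyelaran, Salazar, Johansson, Baptiste

By date of appointment to the Order (later first): Ferreira and Okonkwo (both 24 Jan 2013); then Eriksen and Mendoza (both 28 Jul 2011); then Beaumont (11 Mar 2011); then Oyelaran (12 Jun 2010); then Salazar (27 Aug 2009); then Johansson (21 Apr 2009); then Baptiste (8 May 2005).
Ferreira and Okonkwo both have roll number 395, so the next rule applies.
Among Ferreira and Okonkwo, alphabetically by surname: Ferreira before Okonkwo.
Eriksen and Mendoza both have roll number 870, so the next rule applies.
Among Eriksen and Mendoza, alphabetically by surname: Eriksen before Mendoza.
Full order: Ferreira, Okonkwo, Eriksen, Mendoza, Beaumont, Oyelaran, Salazar, Johansson, Baptiste.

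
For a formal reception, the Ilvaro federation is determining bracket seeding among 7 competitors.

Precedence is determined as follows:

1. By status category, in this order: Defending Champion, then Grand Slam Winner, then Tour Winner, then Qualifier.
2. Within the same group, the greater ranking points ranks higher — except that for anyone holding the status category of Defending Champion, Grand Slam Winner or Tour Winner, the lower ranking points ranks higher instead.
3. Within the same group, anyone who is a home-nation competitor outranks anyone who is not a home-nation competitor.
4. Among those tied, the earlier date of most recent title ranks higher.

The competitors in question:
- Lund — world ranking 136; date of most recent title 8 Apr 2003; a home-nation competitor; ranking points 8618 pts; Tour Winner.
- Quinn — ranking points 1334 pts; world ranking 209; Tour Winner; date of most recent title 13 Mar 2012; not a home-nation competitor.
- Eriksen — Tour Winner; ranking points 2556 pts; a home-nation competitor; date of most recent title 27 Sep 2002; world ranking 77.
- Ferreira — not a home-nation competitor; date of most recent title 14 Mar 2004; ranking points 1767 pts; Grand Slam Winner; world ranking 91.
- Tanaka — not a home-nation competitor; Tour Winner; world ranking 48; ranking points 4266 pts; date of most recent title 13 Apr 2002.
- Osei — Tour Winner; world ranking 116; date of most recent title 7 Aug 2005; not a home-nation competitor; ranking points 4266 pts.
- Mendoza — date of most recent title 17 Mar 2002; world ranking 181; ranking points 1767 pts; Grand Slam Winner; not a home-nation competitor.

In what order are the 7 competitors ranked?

By status category: Mendoza and Ferreira (Grand Slam Winner); then Quinn, Eriksen, Tanaka, Osei and Lund (Tour Winner).
Mendoza and Ferreira both have ranking points 1767 pts, so the next rule applies.
Mendoza and Ferreira are each not a home-nation competitor, so the next rule applies.
Among Mendoza and Ferreira, by date of most recent title (earlier first): Mendoza (17 Mar 2002) before Ferreira (14 Mar 2004).
Among Quinn, Eriksen, Tanaka, Osei and Lund, by ranking points (lower first) (reversed rule for this group): Quinn (1334 pts) before Eriksen (2556 pts) before Tanaka and Osei (4266 pts) before Lund (8618 pts).
Tanaka and Osei are each not a home-nation competitor, so the next rule applies.
Among Tanaka and Osei, by date of most recent title (earlier first): Tanaka (13 Apr 2002) before Osei (7 Aug 2005).
Full order: Mendoza, Ferreira, Quinn, Eriksen, Tanaka, Osei, Lund.

Mendoza, Ferreira, Quinn, Eriksen, Tanaka, Osei, Lund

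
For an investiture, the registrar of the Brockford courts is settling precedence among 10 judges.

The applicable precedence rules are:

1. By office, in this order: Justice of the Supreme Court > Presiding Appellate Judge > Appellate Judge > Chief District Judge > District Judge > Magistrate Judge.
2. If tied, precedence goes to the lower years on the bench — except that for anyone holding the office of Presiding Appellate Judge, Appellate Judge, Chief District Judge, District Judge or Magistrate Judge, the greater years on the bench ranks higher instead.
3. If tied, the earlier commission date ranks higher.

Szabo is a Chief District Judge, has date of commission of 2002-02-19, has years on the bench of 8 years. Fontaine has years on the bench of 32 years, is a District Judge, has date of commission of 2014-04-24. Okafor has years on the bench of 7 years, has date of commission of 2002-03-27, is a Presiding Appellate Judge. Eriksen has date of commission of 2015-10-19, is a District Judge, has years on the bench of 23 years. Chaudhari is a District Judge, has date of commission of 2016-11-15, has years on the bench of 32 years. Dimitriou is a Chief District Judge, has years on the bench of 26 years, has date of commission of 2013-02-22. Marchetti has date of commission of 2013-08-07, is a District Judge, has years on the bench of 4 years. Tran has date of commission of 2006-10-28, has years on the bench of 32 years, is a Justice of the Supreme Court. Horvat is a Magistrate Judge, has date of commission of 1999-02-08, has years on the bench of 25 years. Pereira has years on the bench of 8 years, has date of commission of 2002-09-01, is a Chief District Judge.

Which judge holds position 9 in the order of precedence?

Marchetti

By office: Tran (Justice of the Supreme Court); then Okafor (Presiding Appellate Judge); then Dimitriou, Szabo and Pereira (Chief District Judge); then Fontaine, Chaudhari, Eriksen and Marchetti (District Judge); then Horvat (Magistrate Judge).
Among Dimitriou, Szabo and Pereira, by years on the bench (higher first) (reversed rule for this group): Dimitriou (26 years) before Szabo and Pereira (8 years).
Among Szabo and Pereira, by date of commission (earlier first): Szabo (2002-02-19) before Pereira (2002-09-01).
Among Fontaine, Chaudhari, Eriksen and Marchetti, by years on the bench (higher first) (reversed rule for this group): Fontaine and Chaudhari (32 years) before Eriksen (23 years) before Marchetti (4 years).
Among Fontaine and Chaudhari, by date of commission (earlier first): Fontaine (2014-04-24) before Chaudhari (2016-11-15).
Order: Tran, Okafor, Dimitriou, Szabo, Pereira, Fontaine, Chaudhari, Eriksen, Marchetti, Horvat.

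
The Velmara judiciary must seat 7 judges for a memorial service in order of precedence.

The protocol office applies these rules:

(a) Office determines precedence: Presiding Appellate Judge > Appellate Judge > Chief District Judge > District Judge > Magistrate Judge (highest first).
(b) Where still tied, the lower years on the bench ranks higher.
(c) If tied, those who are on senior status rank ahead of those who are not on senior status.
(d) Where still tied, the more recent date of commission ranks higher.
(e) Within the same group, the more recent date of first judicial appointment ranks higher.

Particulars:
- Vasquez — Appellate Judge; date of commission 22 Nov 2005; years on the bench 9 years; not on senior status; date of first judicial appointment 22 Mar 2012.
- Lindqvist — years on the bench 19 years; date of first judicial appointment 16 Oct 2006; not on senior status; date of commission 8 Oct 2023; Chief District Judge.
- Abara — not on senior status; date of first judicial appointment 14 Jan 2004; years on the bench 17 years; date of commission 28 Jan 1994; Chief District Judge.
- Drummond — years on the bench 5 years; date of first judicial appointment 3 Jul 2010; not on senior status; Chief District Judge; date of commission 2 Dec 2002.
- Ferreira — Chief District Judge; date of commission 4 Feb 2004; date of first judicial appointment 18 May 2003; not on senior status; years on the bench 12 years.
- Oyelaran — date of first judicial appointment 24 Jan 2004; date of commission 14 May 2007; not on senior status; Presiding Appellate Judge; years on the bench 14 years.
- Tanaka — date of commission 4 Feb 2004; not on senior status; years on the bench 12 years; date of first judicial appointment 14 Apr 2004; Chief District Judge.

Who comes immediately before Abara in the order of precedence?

By office: Oyelaran (Presiding Appellate Judge); then Vasquez (Appellate Judge); then Drummond, Tanaka, Ferreira, Abara and Lindqvist (Chief District Judge).
Among Drummond, Tanaka, Ferreira, Abara and Lindqvist, by years on the bench (lower first): Drummond (5 years) before Tanaka and Ferreira (12 years) before Abara (17 years) before Lindqvist (19 years).
Tanaka and Ferreira are each not on senior status, so the next rule applies.
Tanaka and Ferreira both have date of commission 4 Feb 2004, so the next rule applies.
Among Tanaka and Ferreira, by date of first judicial appointment (later first): Tanaka (14 Apr 2004) before Ferreira (18 May 2003).
Order: Oyelaran, Vasquez, Drummond, Tanaka, Ferreira, Abara, Lindqvist.

Ferreira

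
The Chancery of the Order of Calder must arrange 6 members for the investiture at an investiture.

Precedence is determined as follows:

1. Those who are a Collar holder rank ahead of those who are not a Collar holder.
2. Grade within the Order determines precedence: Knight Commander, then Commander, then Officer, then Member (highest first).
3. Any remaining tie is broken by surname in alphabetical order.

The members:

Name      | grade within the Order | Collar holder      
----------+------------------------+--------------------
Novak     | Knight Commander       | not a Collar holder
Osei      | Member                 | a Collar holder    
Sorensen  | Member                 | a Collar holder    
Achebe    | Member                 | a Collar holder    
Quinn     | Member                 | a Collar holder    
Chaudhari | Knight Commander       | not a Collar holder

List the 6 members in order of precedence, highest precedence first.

By the first rule: Achebe, Osei, Quinn and Sorensen (each a Collar holder); then Chaudhari and Novak (both not a Collar holder).
Achebe, Osei, Quinn and Sorensen are each Member, so the next rule applies.
Among Achebe, Osei, Quinn and Sorensen, alphabetically by surname: Achebe before Osei before Quinn before Sorensen.
Chaudhari and Novak are each Knight Commander, so the next rule applies.
Among Chaudhari and Novak, alphabetically by surname: Chaudhari before Novak.
Full order: Achebe, Osei, Quinn, Sorensen, Chaudhari, Novak.

Achebe, Osei, Quinn, Sorensen, Chaudhari, Novak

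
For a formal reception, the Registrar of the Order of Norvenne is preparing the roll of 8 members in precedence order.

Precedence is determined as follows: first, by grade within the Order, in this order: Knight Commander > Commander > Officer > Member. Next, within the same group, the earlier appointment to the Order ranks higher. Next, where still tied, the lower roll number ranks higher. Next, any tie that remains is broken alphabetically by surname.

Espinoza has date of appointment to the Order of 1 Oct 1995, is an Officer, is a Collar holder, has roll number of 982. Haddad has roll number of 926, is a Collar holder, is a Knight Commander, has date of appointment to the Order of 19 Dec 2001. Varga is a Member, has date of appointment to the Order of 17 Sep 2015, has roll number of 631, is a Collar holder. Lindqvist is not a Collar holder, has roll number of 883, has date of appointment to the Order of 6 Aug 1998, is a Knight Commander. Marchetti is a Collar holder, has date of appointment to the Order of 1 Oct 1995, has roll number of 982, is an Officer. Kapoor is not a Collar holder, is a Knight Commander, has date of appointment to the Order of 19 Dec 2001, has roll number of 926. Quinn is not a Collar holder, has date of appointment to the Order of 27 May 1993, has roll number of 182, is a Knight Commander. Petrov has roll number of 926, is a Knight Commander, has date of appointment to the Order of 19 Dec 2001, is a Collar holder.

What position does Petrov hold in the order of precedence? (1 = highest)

By grade within the Order: Quinn, Lindqvist, Haddad, Kapoor and Petrov (Knight Commander); then Espinoza and Marchetti (Officer); then Varga (Member).
Among Quinn, Lindqvist, Haddad, Kapoor and Petrov, by date of appointment to the Order (earlier first): Quinn (27 May 1993) before Lindqvist (6 Aug 1998) before Haddad, Kapoor and Petrov (19 Dec 2001).
Haddad, Kapoor and Petrov all have roll number 926, so the next rule applies.
Among Haddad, Kapoor and Petrov, alphabetically by surname: Haddad before Kapoor before Petrov.
Espinoza and Marchetti both have date of appointment to the Order 1 Oct 1995, so the next rule applies.
Espinoza and Marchetti both have roll number 982, so the next rule applies.
Among Espinoza and Marchetti, alphabetically by surname: Espinoza before Marchetti.
Order: Quinn, Lindqvist, Haddad, Kapoor, Petrov, Espinoza, Marchetti, Varga. So position 5.

5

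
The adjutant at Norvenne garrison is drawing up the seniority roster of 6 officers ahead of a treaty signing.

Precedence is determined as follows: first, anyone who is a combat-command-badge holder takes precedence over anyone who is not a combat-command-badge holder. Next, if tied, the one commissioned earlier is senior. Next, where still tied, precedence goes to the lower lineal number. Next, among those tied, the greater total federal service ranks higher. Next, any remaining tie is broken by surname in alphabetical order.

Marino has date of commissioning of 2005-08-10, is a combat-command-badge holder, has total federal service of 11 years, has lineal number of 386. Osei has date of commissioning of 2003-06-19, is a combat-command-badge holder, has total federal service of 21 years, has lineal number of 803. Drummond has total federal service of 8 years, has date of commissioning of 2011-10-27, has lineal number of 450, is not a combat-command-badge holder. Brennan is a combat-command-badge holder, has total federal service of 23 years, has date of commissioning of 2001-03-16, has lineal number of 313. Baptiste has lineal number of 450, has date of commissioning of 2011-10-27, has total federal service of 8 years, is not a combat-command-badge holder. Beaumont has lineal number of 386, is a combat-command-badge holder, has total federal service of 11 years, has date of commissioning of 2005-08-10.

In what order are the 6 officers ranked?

By the first rule: Brennan, Osei, Beaumont and Marino (each a combat-command-badge holder); then Baptiste and Drummond (both not a combat-command-badge holder).
Among Brennan, Osei, Beaumont and Marino, by date of commissioning (earlier first): Brennan (2001-03-16) before Osei (2003-06-19) before Beaumont and Marino (2005-08-10).
Beaumont and Marino both have lineal number 386, so the next rule applies.
Beaumont and Marino both have total federal service 11 years, so the next rule applies.
Among Beaumont and Marino, alphabetically by surname: Beaumont before Marino.
Baptiste and Drummond both have date of commissioning 2011-10-27, so the next rule applies.
Baptiste and Drummond both have lineal number 450, so the next rule applies.
Baptiste and Drummond both have total federal service 8 years, so the next rule applies.
Among Baptiste and Drummond, alphabetically by surname: Baptiste before Drummond.
Full order: Brennan, Osei, Beaumont, Marino, Baptiste, Drummond.

Brennan, Osei, Beaumont, Marino, Baptiste, Drummond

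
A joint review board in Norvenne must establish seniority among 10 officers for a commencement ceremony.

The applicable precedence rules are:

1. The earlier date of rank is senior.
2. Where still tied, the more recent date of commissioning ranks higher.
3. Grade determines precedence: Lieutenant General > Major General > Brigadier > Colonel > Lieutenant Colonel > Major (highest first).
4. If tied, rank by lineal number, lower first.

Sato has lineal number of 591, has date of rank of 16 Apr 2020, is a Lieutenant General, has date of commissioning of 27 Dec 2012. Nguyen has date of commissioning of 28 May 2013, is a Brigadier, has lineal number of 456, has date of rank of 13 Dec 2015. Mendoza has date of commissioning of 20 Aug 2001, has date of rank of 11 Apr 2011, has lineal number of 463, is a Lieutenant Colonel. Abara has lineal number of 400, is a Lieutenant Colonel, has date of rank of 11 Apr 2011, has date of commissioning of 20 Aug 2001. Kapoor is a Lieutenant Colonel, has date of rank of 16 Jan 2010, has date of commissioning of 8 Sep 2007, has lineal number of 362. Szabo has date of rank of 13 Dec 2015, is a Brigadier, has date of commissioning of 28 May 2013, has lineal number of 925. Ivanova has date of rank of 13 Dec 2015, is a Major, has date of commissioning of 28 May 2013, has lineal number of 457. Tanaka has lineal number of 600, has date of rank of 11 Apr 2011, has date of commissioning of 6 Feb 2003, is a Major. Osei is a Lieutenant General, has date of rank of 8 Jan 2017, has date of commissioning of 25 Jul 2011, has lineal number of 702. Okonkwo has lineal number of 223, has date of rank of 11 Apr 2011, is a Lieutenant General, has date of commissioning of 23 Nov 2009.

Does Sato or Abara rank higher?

By date of rank (earlier first): Kapoor (16 Jan 2010); then Okonkwo, Tanaka, Abara and Mendoza (each 11 Apr 2011); then Nguyen, Szabo and Ivanova (each 13 Dec 2015); then Osei (8 Jan 2017); then Sato (16 Apr 2020).
Among Okonkwo, Tanaka, Abara and Mendoza, by date of commissioning (later first): Okonkwo (23 Nov 2009) before Tanaka (6 Feb 2003) before Abara and Mendoza (20 Aug 2001).
Abara and Mendoza are each Lieutenant Colonel, so the next rule applies.
Among Abara and Mendoza, by lineal number (lower first): Abara (400) before Mendoza (463).
Nguyen, Szabo and Ivanova all have date of commissioning 28 May 2013, so the next rule applies.
Among Nguyen, Szabo and Ivanova, by grade: Nguyen and Szabo (Brigadier) before Ivanova (Major).
Among Nguyen and Szabo, by lineal number (lower first): Nguyen (456) before Szabo (925).
So Abara takes precedence.

Abara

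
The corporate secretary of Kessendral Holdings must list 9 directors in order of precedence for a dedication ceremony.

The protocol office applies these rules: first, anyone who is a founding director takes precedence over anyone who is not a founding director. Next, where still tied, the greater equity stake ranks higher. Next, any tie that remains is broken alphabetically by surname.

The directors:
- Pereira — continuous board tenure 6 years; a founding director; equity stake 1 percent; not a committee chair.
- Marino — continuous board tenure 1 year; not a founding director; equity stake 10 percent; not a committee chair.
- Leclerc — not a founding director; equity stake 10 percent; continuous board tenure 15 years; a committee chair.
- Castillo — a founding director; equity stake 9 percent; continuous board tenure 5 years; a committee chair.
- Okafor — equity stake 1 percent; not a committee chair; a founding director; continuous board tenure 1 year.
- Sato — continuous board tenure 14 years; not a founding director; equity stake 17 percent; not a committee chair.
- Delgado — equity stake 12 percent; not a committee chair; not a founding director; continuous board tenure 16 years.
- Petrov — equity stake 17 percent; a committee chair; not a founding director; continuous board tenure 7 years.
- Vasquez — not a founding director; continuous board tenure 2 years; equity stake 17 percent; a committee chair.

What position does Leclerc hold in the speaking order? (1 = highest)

8

By the first rule: Castillo, Okafor and Pereira (each a founding director); then Petrov, Sato, Vasquez, Delgado, Leclerc and Marino (each not a founding director).
Among Castillo, Okafor and Pereira, by equity stake (higher first): Castillo (9 percent) before Okafor and Pereira (1 percent).
Among Okafor and Pereira, alphabetically by surname: Okafor before Pereira.
Among Petrov, Sato, Vasquez, Delgado, Leclerc and Marino, by equity stake (higher first): Petrov, Sato and Vasquez (17 percent) before Delgado (12 percent) before Leclerc and Marino (10 percent).
Among Petrov, Sato and Vasquez, alphabetically by surname: Petrov before Sato before Vasquez.
Among Leclerc and Marino, alphabetically by surname: Leclerc before Marino.
Order: Castillo, Okafor, Pereira, Petrov, Sato, Vasquez, Delgado, Leclerc, Marino. So position 8.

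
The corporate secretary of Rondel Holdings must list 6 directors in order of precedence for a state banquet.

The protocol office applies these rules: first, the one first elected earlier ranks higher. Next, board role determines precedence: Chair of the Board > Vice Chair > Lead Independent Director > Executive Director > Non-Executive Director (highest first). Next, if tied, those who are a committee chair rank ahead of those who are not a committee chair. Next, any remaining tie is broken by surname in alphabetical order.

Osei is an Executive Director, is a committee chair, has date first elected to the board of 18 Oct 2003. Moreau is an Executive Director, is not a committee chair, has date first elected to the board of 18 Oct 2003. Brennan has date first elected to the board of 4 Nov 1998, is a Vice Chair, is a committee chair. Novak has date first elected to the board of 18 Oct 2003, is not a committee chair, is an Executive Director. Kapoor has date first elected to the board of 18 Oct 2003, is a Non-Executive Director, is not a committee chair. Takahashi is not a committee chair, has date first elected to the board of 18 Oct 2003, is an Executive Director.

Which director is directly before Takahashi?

By date first elected to the board (earlier first): Brennan (4 Nov 1998); then Osei, Moreau, Novak, Takahashi and Kapoor (each 18 Oct 2003).
Among Osei, Moreau, Novak, Takahashi and Kapoor, by board role: Osei, Moreau, Novak and Takahashi (Executive Director) before Kapoor (Non-Executive Director).
Among Osei, Moreau, Novak and Takahashi, a committee chair before not a committee chair: Osei (a committee chair) before Moreau, Novak and Takahashi (not a committee chair).
Among Moreau, Novak and Takahashi, alphabetically by surname: Moreau before Novak before Takahashi.
Order: Brennan, Osei, Moreau, Novak, Takahashi, Kapoor.

Novak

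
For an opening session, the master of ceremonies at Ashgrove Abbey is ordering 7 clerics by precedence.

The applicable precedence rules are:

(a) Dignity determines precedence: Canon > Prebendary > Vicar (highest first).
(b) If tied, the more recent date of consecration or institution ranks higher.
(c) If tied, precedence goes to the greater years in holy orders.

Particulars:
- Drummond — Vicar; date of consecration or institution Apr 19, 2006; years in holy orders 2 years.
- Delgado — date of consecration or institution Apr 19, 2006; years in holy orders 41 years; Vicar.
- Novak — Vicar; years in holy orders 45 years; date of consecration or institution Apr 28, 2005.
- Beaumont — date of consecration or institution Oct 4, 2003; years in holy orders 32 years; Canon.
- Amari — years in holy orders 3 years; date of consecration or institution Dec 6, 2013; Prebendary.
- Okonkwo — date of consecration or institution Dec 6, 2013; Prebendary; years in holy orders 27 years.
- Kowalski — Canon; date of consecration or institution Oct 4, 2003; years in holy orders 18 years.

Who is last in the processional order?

Novak

By dignity: Beaumont and Kowalski (Canon); then Okonkwo and Amari (Prebendary); then Delgado, Drummond and Novak (Vicar).
Beaumont and Kowalski both have date of consecration or institution Oct 4, 2003, so the next rule applies.
Among Beaumont and Kowalski, by years in holy orders (higher first): Beaumont (32 years) before Kowalski (18 years).
Okonkwo and Amari both have date of consecration or institution Dec 6, 2013, so the next rule applies.
Among Okonkwo and Amari, by years in holy orders (higher first): Okonkwo (27 years) before Amari (3 years).
Among Delgado, Drummond and Novak, by date of consecration or institution (later first): Delgado and Drummond (Apr 19, 2006) before Novak (Apr 28, 2005).
Among Delgado and Drummond, by years in holy orders (higher first): Delgado (41 years) before Drummond (2 years).
Order: Beaumont, Kowalski, Okonkwo, Amari, Delgado, Drummond, Novak.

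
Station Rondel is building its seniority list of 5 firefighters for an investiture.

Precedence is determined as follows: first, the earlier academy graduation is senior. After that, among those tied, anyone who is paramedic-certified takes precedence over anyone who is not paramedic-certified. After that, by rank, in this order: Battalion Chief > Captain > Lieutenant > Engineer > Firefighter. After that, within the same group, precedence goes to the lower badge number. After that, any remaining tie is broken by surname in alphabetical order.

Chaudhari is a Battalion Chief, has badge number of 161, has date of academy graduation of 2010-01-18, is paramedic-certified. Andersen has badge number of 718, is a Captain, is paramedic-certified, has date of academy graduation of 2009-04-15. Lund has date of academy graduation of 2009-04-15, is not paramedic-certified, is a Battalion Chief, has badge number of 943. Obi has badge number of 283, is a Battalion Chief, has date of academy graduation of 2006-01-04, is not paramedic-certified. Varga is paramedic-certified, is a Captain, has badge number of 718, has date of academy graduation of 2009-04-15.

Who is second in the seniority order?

By date of academy graduation (earlier first): Obi (2006-01-04); then Andersen, Varga and Lund (each 2009-04-15); then Chaudhari (2010-01-18).
Among Andersen, Varga and Lund, paramedic-certified before not paramedic-certified: Andersen and Varga (paramedic-certified) before Lund (not paramedic-certified).
Andersen and Varga are each Captain, so the next rule applies.
Andersen and Varga both have badge number 718, so the next rule applies.
Among Andersen and Varga, alphabetically by surname: Andersen before Varga.
Order: Obi, Andersen, Varga, Lund, Chaudhari.

Andersen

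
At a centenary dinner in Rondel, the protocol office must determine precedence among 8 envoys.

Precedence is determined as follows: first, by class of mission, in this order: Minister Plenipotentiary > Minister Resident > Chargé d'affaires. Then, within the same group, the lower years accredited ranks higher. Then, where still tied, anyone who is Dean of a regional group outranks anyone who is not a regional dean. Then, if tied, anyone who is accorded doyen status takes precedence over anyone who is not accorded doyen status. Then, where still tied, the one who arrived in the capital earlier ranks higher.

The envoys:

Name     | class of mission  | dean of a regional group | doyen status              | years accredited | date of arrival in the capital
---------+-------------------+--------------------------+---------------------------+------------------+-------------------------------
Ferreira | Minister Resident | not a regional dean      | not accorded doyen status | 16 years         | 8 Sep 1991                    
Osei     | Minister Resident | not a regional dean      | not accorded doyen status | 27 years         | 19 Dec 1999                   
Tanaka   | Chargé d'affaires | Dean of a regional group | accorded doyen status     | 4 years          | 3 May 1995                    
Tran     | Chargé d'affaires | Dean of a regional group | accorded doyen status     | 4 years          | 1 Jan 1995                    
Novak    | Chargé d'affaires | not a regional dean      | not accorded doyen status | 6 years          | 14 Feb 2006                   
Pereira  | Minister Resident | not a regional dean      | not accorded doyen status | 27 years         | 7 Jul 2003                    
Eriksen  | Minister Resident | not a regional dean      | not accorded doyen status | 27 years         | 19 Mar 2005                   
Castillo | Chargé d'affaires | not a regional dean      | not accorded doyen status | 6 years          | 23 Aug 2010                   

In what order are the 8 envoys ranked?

Ferreira, Osei, Pereira, Eriksen, Tran, Tanaka, Novak, Castillo

By class of mission: Ferreira, Osei, Pereira and Eriksen (Minister Resident); then Tran, Tanaka, Novak and Castillo (Chargé d'affaires).
Among Ferreira, Osei, Pereira and Eriksen, by years accredited (lower first): Ferreira (16 years) before Osei, Pereira and Eriksen (27 years).
Osei, Pereira and Eriksen are each not a regional dean, so the next rule applies.
Osei, Pereira and Eriksen are each not accorded doyen status, so the next rule applies.
Among Osei, Pereira and Eriksen, by date of arrival in the capital (earlier first): Osei (19 Dec 1999) before Pereira (7 Jul 2003) before Eriksen (19 Mar 2005).
Among Tran, Tanaka, Novak and Castillo, by years accredited (lower first): Tran and Tanaka (4 years) before Novak and Castillo (6 years).
Tran and Tanaka are each Dean of a regional group, so the next rule applies.
Tran and Tanaka are each accorded doyen status, so the next rule applies.
Among Tran and Tanaka, by date of arrival in the capital (earlier first): Tran (1 Jan 1995) before Tanaka (3 May 1995).
Novak and Castillo are each not a regional dean, so the next rule applies.
Novak and Castillo are each not accorded doyen status, so the next rule applies.
Among Novak and Castillo, by date of arrival in the capital (earlier first): Novak (14 Feb 2006) before Castillo (23 Aug 2010).
Full order: Ferreira, Osei, Pereira, Eriksen, Tran, Tanaka, Novak, Castillo.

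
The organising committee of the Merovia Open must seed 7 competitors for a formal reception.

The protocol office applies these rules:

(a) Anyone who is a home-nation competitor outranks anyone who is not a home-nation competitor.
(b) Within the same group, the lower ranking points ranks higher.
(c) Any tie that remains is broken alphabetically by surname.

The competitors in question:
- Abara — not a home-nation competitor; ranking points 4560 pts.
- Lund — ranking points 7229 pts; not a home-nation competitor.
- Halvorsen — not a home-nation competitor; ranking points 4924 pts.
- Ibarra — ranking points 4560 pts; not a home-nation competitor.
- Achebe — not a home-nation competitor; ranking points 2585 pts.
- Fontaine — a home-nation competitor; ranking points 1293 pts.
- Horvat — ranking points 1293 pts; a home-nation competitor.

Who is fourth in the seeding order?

Abara

By the first rule: Fontaine and Horvat (both a home-nation competitor); then Achebe, Abara, Ibarra, Halvorsen and Lund (each not a home-nation competitor).
Fontaine and Horvat both have ranking points 1293 pts, so the next rule applies.
Among Fontaine and Horvat, alphabetically by surname: Fontaine before Horvat.
Among Achebe, Abara, Ibarra, Halvorsen and Lund, by ranking points (lower first): Achebe (2585 pts) before Abara and Ibarra (4560 pts) before Halvorsen (4924 pts) before Lund (7229 pts).
Among Abara and Ibarra, alphabetically by surname: Abara before Ibarra.
Order: Fontaine, Horvat, Achebe, Abara, Ibarra, Halvorsen, Lund.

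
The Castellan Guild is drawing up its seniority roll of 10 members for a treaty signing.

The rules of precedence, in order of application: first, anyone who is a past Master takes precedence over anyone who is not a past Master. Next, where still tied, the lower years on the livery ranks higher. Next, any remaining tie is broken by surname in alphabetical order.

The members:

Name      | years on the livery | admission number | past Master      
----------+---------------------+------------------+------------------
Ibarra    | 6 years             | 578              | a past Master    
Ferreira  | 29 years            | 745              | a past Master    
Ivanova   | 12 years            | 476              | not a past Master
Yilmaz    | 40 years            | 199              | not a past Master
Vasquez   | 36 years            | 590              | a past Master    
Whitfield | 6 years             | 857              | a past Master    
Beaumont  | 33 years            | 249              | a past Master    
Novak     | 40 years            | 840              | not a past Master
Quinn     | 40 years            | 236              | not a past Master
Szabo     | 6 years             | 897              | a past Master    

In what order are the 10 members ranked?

Ibarra, Szabo, Whitfield, Ferreira, Beaumont, Vasquez, Ivanova, Novak, Quinn, Yilmaz

By the first rule: Ibarra, Szabo, Whitfield, Ferreira, Beaumont and Vasquez (each a past Master); then Ivanova, Novak, Quinn and Yilmaz (each not a past Master).
Among Ibarra, Szabo, Whitfield, Ferreira, Beaumont and Vasquez, by years on the livery (lower first): Ibarra, Szabo and Whitfield (6 years) before Ferreira (29 years) before Beaumont (33 years) before Vasquez (36 years).
Among Ibarra, Szabo and Whitfield, alphabetically by surname: Ibarra before Szabo before Whitfield.
Among Ivanova, Novak, Quinn and Yilmaz, by years on the livery (lower first): Ivanova (12 years) before Novak, Quinn and Yilmaz (40 years).
Among Novak, Quinn and Yilmaz, alphabetically by surname: Novak before Quinn before Yilmaz.
Full order: Ibarra, Szabo, Whitfield, Ferreira, Beaumont, Vasquez, Ivanova, Novak, Quinn, Yilmaz.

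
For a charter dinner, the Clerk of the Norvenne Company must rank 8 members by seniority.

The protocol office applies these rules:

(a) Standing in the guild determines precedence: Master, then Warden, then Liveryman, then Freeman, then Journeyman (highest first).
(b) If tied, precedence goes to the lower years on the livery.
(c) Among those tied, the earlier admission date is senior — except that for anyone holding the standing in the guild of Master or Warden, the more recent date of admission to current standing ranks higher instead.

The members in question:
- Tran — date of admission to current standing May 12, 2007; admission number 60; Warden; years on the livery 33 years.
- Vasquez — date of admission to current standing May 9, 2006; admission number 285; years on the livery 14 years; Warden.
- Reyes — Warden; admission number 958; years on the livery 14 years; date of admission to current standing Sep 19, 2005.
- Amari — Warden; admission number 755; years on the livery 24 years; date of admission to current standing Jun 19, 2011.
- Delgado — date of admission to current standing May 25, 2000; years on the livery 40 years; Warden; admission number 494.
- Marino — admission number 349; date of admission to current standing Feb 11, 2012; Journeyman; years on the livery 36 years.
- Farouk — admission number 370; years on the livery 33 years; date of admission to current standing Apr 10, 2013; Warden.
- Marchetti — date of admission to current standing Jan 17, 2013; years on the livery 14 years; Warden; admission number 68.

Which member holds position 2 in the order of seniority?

By standing in the guild: Marchetti, Vasquez, Reyes, Amari, Farouk, Tran and Delgado (Warden); then Marino (Journeyman).
Among Marchetti, Vasquez, Reyes, Amari, Farouk, Tran and Delgado, by years on the livery (lower first): Marchetti, Vasquez and Reyes (14 years) before Amari (24 years) before Farouk and Tran (33 years) before Delgado (40 years).
Among Marchetti, Vasquez and Reyes, by date of admission to current standing (later first) (reversed rule for this group): Marchetti (Jan 17, 2013) before Vasquez (May 9, 2006) before Reyes (Sep 19, 2005).
Among Farouk and Tran, by date of admission to current standing (later first) (reversed rule for this group): Farouk (Apr 10, 2013) before Tran (May 12, 2007).
Order: Marchetti, Vasquez, Reyes, Amari, Farouk, Tran, Delgado, Marino.

Vasquez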